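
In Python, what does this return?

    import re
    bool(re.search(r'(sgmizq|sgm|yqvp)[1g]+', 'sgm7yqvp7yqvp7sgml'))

`search` walks the string left to right and returns the first match it finds.
Here nothing in the string fits, so the call returns None, and `bool(None)` is False.

False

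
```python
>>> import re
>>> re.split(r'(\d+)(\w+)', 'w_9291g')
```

The pattern matches one or more of a digit (captured); then one or more of a word character (captured).
`re.split` interleaves the captured-group text with the surrounding fragments.

['w_', '9291', 'g', '']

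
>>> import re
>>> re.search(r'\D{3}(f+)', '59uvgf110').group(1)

The match spans [2:6] → 'uvgf'.
Captured: group 1 = 'f'.

'f'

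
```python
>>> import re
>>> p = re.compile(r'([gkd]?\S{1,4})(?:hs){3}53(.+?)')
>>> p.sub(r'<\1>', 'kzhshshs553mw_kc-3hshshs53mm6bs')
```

This matches optionally one of [gkd], then 1 to 4 of a non-whitespace character (captured); then the literal 'hs' repeated 3 times, then the literal '53'; then one or more of any character (lazy) (captured).
A `+?`/`*?`/`{m,n}?` starts at its minimum and grows only as far as needed for what follows to match.
Matches: at [14:27] → 'kc-3hshshs53m'.
Each match is replaced using the text its own group 1 captured.

'kzhshshs553mw_<kc-3>m6bs'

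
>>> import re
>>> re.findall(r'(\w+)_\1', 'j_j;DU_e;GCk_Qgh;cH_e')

After group 1 captures some text, `\1` only succeeds where that same text appears again.
Scanning left to right: at [0:3] match 'j_j', group 1 = 'j'.
`findall` collects group 1 from the one match (1 total).

['j']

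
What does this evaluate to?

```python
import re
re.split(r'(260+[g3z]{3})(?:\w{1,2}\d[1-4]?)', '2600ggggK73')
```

['', '2600ggg', '']

Pattern: the literal '26', then one or more of the literal '0', then exactly 3 of one of [g3z] (captured); then 1 to 2 of a word character, then a digit, then optionally a character in [1-4] (non-capturing group).
Matches to split on: at [0:11] → '2600ggggK73'.
The group in the pattern means `split` returns the separators' captures alongside the pieces.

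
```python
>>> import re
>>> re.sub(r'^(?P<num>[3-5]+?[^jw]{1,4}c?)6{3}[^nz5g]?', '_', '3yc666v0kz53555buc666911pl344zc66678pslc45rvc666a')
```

This matches anchored at the start of the string; then one or more of a character in [3-5] (lazy), then 1 to 4 of any character except [jw], then optionally the literal 'c' (captured as 'num'); then exactly 3 of a literal '6', then optionally any character except [nz5g].
Matches: at [0:7] → '3yc666v'.
Each match is replaced by '_'.

'_0kz53555buc666911pl344zc66678pslc45rvc666a'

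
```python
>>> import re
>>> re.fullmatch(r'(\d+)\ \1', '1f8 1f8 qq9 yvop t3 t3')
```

`\1` has to match the exact text group 1 already captured.
`fullmatch` succeeds only if the pattern covers the string from start to end.
Here the string isn't matched end-to-end, so the call returns None.

None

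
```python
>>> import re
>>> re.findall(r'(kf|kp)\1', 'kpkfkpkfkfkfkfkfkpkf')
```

`\1` is not a pattern — it's the concrete string captured by group 1, re-applied verbatim.
Scanning left to right: at [6:10] match 'kfkf', group 1 = 'kf'; at [10:14] match 'kfkf', group 1 = 'kf'.
One capturing group, so `findall` returns just the captured substring from each match — 2 in all.

['kf', 'kf']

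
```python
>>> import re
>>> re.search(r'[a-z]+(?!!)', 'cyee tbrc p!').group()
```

The negative lookahead/lookbehind blocks any match where the forbidden context is present.
The match spans [0:4] → 'cyee'.

'cyee'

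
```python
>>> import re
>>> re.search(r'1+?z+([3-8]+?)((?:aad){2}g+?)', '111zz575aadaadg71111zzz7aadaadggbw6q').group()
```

This matches one or more of the literal '1' (lazy), then one or more of the literal 'z'; then one or more of a character in [3-8] (lazy) (captured); then the literal 'aad' repeated 2 times, then one or more of the literal 'g' (lazy) (captured).
Unlike `match`, `search` isn't anchored — it looks for the pattern anywhere in the string.
The match spans [0:15] → '111zz575aadaadg'.
Captured: group 1 = '575', group 2 = 'aadaadg'.

'111zz575aadaadg'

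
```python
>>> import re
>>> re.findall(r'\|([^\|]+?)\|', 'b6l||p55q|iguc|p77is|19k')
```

['p55q', 'p77is']

Matches: at [4:10] match '|p55q|', group 1 = 'p55q'; at [14:21] match '|p77is|', group 1 = 'p77is'.
With a single group, `findall` returns only what that group captured — 2 items.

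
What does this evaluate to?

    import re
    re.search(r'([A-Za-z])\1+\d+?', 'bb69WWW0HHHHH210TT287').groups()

('b',)

The match spans [0:3] → 'bb6'.
Captured: group 1 = 'b'.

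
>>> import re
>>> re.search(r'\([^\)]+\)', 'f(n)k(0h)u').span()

(1, 4)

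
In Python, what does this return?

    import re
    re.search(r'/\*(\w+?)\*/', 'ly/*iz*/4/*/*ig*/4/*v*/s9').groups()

`search` walks the string left to right and returns the first match it finds.
The match spans [2:8] → '/*iz*/'.
Captured: group 1 = 'iz'.

('iz',)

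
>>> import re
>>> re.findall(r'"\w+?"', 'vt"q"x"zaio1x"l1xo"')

['"q"', '"zaio1x"']

No capturing groups, so `findall` returns the 2 full match strings.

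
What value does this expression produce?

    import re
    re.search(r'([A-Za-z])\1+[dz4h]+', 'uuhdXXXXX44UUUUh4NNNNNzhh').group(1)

'u'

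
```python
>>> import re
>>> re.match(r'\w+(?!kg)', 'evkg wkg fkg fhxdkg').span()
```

(0, 4)

`(?!…)`/`(?<!…)` only lets a position through if the neighbouring text does NOT match; no characters are consumed.
`match` is anchored at position 0; if the pattern doesn't fit there, it returns None.
The match spans [0:4] → 'evkg'.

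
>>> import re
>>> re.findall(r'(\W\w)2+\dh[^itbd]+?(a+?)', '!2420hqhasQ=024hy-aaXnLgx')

[('=0', 'a')]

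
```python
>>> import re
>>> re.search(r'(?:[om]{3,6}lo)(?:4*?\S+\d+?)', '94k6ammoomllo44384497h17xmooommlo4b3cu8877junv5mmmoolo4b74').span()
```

(25, 58)

The match spans [25:58] → 'mooommlo4b3cu8877junv5mmmoolo4b74'.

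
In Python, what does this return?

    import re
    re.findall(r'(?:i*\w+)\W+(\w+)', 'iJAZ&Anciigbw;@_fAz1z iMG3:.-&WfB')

['Anciigbw', 'iMG3']

With a single group, `findall` returns only what that group captured — 2 items.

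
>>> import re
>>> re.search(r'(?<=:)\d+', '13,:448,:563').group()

'448'

Because the assertion is zero-width, the text it checks is not consumed and won't appear in the result.
The match spans [4:7] → '448'.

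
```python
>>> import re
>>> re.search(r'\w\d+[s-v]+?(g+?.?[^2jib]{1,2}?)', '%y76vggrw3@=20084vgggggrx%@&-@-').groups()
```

('ggr',)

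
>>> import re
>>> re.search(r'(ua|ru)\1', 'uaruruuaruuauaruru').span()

After group 1 captures some text, `\1` only succeeds where that same text appears again.
Unlike `match`, `search` isn't anchored — it looks for the pattern anywhere in the string.
The match spans [2:6] → 'ruru'.
Captured: group 1 = 'ru'.

(2, 6)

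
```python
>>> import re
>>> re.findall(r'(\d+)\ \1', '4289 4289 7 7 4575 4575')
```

A backreference is literal: `\1` must see the identical characters the first group matched.
`findall` collects group 1 from each match (3 total).

['4289', '7', '4575']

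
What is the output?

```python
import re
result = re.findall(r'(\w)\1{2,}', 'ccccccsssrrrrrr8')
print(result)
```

The backreference `\1` re-matches whatever the first group consumed, character for character.
Walking the string: at [0:6] match 'cccccc', group 1 = 'c'; at [6:9] match 'sss', group 1 = 's'; at [9:15] match 'rrrrrr', group 1 = 'r'.
`findall` collects group 1 from each match (3 total).

['c', 's', 'r']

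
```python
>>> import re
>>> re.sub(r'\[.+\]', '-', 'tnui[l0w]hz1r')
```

'tnui-hz1r'

Matches: at [4:9] → '[l0w]'.
Each match is replaced by '-'.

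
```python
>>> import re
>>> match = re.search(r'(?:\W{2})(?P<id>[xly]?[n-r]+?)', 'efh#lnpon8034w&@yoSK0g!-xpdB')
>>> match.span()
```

The match spans [14:18] → '&@yo'.

(14, 18)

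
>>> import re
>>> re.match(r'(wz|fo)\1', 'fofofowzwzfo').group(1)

'fo'

The match spans [0:4] → 'fofo'.
Captured: group 1 = 'fo'.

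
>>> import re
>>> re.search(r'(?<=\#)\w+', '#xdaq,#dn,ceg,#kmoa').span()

(1, 5)

The lookaround is zero-width — it requires the adjacent text to match without consuming it, so the asserted text isn't part of the match.
Unlike `match`, `search` isn't anchored — it looks for the pattern anywhere in the string.
The match spans [1:5] → 'xdaq'.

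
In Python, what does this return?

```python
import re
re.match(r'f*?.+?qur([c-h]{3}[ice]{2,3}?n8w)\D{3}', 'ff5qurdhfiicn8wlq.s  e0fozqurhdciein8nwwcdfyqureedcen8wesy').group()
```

'ff5qurdhfiicn8wlq.'

`re.match` only tries the pattern at the start of the string.
The match spans [0:18] → 'ff5qurdhfiicn8wlq.'.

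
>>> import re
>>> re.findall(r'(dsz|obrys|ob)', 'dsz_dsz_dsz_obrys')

['dsz', 'dsz', 'dsz', 'obrys']

The regex engine tests alternatives in the order written; an earlier branch that matches wins even if a later one would match more.
Walking the string: at [0:3] match 'dsz', group 1 = 'dsz'; at [4:7] match 'dsz', group 1 = 'dsz'; at [8:11] match 'dsz', group 1 = 'dsz'; at [12:17] match 'obrys', group 1 = 'obrys'.
`findall` collects group 1 from each match (4 total).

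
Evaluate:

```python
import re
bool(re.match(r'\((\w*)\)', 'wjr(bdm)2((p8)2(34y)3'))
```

`re.match` only tries the pattern at the start of the string.
Here the string doesn't start with a match, so the call returns None, and `bool(None)` is False.

False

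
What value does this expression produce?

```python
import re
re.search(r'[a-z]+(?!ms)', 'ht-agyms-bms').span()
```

(0, 2)

Because the assertion is negative and zero-width, positions next to the forbidden text are skipped.
The match spans [0:2] → 'ht'.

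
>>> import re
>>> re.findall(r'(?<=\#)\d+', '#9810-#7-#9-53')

Because the assertion is zero-width, the text it checks is not consumed and won't appear in the result.
Walking the string: at [1:5] → '9810'; at [7:8] → '7'; at [10:11] → '9'.
With no groups in the pattern, `findall` gives back each whole match — 3 here.

['9810', '7', '9']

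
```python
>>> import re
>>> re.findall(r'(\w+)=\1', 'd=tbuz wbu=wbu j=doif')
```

['wbu']

After group 1 captures some text, `\1` only succeeds where that same text appears again.
Matches: at [7:14] match 'wbu=wbu', group 1 = 'wbu'.
One capturing group, so `findall` returns just the captured substring from the one match — 1 in all.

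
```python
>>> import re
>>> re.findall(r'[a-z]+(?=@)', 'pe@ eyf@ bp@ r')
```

['pe', 'eyf', 'bp']

Lookahead/lookbehind check context without consuming it, so the matched span excludes the asserted characters.
Matches: at [0:2] → 'pe'; at [4:7] → 'eyf'; at [9:11] → 'bp'.
No capturing groups, so `findall` returns the 3 full match strings.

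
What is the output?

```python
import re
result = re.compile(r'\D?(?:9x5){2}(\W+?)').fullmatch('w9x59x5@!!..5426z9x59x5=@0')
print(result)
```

None

The pattern matches optionally a non-digit, then the literal '9x5' repeated 2 times; then one or more of a non-word character (lazy) (captured).
`re.fullmatch` is like wrapping the pattern in `^…$` (in single-line mode).
Here the string isn't matched end-to-end, so the call returns None.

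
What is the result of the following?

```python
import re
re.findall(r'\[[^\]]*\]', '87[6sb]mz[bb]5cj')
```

['[6sb]', '[bb]']

Since nothing is captured, `findall` lists the 2 matched substrings directly.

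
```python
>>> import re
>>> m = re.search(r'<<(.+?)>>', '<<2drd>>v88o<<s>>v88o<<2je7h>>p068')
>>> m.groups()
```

The match spans [0:8] → '<<2drd>>'.
Captured: group 1 = '2drd'.

('2drd',)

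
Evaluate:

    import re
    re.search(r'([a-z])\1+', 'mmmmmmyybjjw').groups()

`\1` is not a pattern — it's the concrete string captured by group 1, re-applied verbatim.
Unlike `match`, `search` isn't anchored — it looks for the pattern anywhere in the string.
The match spans [0:6] → 'mmmmmm'.
Captured: group 1 = 'm'.

('m',)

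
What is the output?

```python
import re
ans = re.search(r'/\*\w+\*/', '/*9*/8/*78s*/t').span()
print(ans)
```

The match spans [0:5] → '/*9*/'.

(0, 5)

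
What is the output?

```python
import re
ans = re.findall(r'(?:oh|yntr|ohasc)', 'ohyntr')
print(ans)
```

['oh', 'yntr']

Matches: at [0:2] → 'oh'; at [2:6] → 'yntr'.
`findall` yields the raw match text (2 of them) because the pattern has no groups.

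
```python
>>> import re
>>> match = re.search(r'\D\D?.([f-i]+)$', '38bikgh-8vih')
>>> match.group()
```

'vih'

The match spans [9:12] → 'vih'.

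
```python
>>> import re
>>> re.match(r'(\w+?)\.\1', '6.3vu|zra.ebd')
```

`\1` is not a pattern — it's the concrete string captured by group 1, re-applied verbatim.
`re.match` won't scan ahead — the pattern has to work from the very first character.
Here the pattern fails at index 0, so the call returns None.

None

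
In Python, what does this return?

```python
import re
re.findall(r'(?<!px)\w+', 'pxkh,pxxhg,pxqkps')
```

['pxkh', 'pxxhg', 'pxqkps']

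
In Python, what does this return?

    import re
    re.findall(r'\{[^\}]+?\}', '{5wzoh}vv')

Walking the string: at [0:7] → '{5wzoh}'.
No capturing groups, so `findall` returns the 1 full match string.

['{5wzoh}']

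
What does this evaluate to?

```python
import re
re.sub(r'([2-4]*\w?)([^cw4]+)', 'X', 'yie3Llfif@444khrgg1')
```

'XX'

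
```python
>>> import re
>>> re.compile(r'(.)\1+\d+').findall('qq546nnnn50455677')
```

['q', 'n']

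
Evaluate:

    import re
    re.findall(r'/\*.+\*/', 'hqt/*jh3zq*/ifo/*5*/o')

['/*jh3zq*/ifo/*5*/']

`findall` yields the raw match text (1 of them) because the pattern has no groups.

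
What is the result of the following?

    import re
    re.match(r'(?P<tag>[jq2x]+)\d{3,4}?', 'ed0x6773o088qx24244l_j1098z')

None

`re.match` won't scan ahead — the pattern has to work from the very first character.
Here position 0 doesn't satisfy it, so the call returns None.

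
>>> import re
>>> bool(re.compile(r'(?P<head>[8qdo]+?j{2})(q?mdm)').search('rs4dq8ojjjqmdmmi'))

Pattern: one or more of one of [8qdo] (lazy), then exactly 2 of the literal 'j' (captured as 'head'); then optionally a literal 'q', then the literal 'mdm' (captured).
Here no position works, so the call returns None, and `bool(None)` is False.

False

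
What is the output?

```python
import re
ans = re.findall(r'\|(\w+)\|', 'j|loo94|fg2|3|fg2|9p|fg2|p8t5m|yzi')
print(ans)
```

['loo94', '3', '9p', 'p8t5m']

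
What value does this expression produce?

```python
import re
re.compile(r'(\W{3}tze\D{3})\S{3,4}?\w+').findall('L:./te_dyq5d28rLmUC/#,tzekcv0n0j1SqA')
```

`findall` collects group 1 from the one match (1 total).

['/#,tzekcv']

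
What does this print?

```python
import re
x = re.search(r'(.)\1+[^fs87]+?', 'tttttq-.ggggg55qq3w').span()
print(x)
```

`\1` has to match the exact text group 1 already captured.
`re.search` scans for the first position where the pattern succeeds.
The match spans [0:6] → 'tttttq'.
Captured: group 1 = 't'.

(0, 6)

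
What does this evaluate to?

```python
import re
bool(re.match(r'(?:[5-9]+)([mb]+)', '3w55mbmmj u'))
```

Pattern: one or more of a character in [5-9] (non-capturing group); then one or more of one of [mb] (captured).
`match` is anchored at position 0; if the pattern doesn't fit there, it returns None.
Here position 0 doesn't satisfy it, so the call returns None, and `bool(None)` is False.

False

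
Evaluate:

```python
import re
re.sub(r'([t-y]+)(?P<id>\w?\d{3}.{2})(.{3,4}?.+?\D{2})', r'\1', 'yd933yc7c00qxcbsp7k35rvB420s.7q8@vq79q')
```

'ycbsp7k35rv79q'

A non-greedy quantifier consumes as few characters as it can — just enough that the remainder of the pattern still matches from where it stops; whatever follows it matches normally.
`\1` in the replacement pulls in group 1's text for each match.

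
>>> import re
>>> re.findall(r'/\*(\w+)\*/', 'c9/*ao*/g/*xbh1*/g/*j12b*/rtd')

['ao', 'xbh1', 'j12b']

Matches: at [2:8] match '/*ao*/', group 1 = 'ao'; at [9:17] match '/*xbh1*/', group 1 = 'xbh1'; at [18:26] match '/*j12b*/', group 1 = 'j12b'.
One capturing group, so `findall` returns just the captured substring from each match — 3 in all.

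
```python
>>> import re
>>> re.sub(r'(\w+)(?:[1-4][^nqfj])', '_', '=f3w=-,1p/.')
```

Pattern: one or more of a word character (captured); then a character in [1-4], then any character except [nqfj] (non-capturing group).
Matches: at [1:4] → 'f3w'.
Each match is replaced by '_'.

'=_=-,1p/.'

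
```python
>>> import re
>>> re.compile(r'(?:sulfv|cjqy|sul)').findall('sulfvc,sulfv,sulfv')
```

Alternation isn't longest-match — the leftmost alternative that fits at this position is chosen.
Walking the string: at [0:5] → 'sulfv'; at [7:12] → 'sulfv'; at [13:18] → 'sulfv'.
With no groups in the pattern, `findall` gives back each whole match — 3 here.

['sulfv', 'sulfv', 'sulfv']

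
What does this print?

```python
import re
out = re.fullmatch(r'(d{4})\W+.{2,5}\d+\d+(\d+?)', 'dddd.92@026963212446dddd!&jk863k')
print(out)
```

This matches exactly 4 of a literal 'd' (captured); then one or more of a non-word character; then 2 to 5 of any character; then one or more of a digit, then one or more of a digit; then one or more of a digit (lazy) (captured).
`fullmatch` succeeds only if the pattern covers the string from start to end.
Here the string isn't matched end-to-end, so the call returns None.

None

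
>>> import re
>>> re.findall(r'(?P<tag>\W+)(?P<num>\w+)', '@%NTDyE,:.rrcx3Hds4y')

[('@%', 'NTDyE'), (',:.', 'rrcx3Hds4y')]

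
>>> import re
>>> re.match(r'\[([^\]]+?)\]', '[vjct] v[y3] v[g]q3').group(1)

'vjct'

`re.match` won't scan ahead — the pattern has to work from the very first character.
The match spans [0:6] → '[vjct]'.
Captured: group 1 = 'vjct'.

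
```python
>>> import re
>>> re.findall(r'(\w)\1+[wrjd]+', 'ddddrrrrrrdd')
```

['d']

`\1` has to match the exact text group 1 already captured.
With a single group, `findall` returns only what that group captured — 1 item.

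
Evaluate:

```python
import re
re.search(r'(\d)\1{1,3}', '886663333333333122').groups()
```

('8',)

The match spans [0:2] → '88'.
Captured: group 1 = '8'.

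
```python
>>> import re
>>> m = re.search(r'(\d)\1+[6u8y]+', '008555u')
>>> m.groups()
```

('0',)

A backreference is literal: `\1` must see the identical characters the first group matched.
`re.search` tries every starting position until one works.
The match spans [0:3] → '008'.
Captured: group 1 = '0'.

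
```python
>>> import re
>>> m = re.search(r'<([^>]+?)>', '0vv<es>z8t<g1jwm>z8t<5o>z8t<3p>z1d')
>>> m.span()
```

`re.search` tries every starting position until one works.
The match spans [3:7] → '<es>'.
Captured: group 1 = 'es'.

(3, 7)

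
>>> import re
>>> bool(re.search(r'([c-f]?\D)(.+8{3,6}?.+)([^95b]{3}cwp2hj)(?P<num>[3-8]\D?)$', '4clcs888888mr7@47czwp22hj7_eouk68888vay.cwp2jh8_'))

False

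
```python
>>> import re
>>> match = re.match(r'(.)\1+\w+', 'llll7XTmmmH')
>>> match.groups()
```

The match spans [0:11] → 'llll7XTmmmH'.
Captured: group 1 = 'l'.

('l',)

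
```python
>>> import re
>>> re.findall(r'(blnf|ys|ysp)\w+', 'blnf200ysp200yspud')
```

['blnf']

`findall` collects group 1 from the one match (1 total).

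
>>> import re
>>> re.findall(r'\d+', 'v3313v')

['3313']

The pattern matches one or more of a digit.
Walking the string: at [1:5] → '3313'.
`findall` yields the raw match text (1 of them) because the pattern has no groups.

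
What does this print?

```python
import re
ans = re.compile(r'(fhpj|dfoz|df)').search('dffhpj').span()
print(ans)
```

The match spans [0:2] → 'df'.

(0, 2)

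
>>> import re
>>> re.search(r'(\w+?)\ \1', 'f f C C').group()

`\1` has to match the exact text group 1 already captured.
Unlike `match`, `search` isn't anchored — it looks for the pattern anywhere in the string.
The match spans [0:3] → 'f f'.
Captured: group 1 = 'f'.

'f f'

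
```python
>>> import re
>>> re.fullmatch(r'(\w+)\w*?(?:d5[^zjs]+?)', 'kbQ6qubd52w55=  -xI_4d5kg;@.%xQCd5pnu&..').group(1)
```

The match spans [0:40] → 'kbQ6qubd52w55=  -xI_4d5kg;@.%xQCd5pnu&..'.
Captured: group 1 = 'kbQ6qub'.

'kbQ6qub'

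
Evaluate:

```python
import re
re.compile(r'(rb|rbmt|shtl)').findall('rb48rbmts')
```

['rb', 'rb']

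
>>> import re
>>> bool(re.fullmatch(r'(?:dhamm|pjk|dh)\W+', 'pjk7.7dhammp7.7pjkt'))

False

`re.fullmatch` requires the pattern to consume the entire string.
Here there's no way to consume every character, so the call returns None, and `bool(None)` is False.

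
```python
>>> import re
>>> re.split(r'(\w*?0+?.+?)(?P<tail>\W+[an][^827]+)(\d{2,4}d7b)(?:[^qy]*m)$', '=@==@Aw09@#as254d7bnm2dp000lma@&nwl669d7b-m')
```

['=@==@', 'Aw09', '@#as', '254d7b', '']

The pattern matches zero or more of a word character (lazy), then one or more of the literal '0' (lazy), then one or more of any character (lazy) (captured); then one or more of a non-word character, then one of [an], then one or more of any character except [827] (captured as 'tail'); then 2 to 4 of a digit, then the literal 'd7b' (captured); then zero or more of any character except [qy], then a literal 'm' (non-capturing group); then anchored at the end.
Matches to split on: at [5:43] → 'Aw09@#as254d7bnm2dp000lma@&nwl669d7b-m'.
The group in the pattern means `split` returns the separators' captures alongside the pieces.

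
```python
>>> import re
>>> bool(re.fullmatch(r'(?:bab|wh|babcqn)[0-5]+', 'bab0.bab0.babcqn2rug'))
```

`re.fullmatch` requires the pattern to consume the entire string.
Here there's no way to consume every character, so the call returns None, and `bool(None)` is False.

False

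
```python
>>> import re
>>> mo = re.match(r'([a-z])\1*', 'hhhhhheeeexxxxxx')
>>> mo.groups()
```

`\1` has to match the exact text group 1 already captured.
`match` is anchored at position 0; if the pattern doesn't fit there, it returns None.
The match spans [0:6] → 'hhhhhh'.
Captured: group 1 = 'h'.

('h',)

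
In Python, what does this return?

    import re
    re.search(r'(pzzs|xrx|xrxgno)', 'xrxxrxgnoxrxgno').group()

'xrx'

`search` walks the string left to right and returns the first match it finds.
The match spans [0:3] → 'xrx'.
Captured: group 1 = 'xrx'.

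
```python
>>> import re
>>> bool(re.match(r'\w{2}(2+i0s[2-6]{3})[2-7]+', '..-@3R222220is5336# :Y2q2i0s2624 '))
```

False

`match` is anchored at position 0; if the pattern doesn't fit there, it returns None.
Here the pattern fails at index 0, so the call returns None, and `bool(None)` is False.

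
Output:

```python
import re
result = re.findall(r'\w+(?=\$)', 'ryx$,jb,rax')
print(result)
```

['ryx']

The positive lookaround only admits positions where the adjacent text matches; those characters stay outside the span.
Scanning left to right: at [0:3] → 'ryx'.
With no groups in the pattern, `findall` gives back each whole match — 1 here.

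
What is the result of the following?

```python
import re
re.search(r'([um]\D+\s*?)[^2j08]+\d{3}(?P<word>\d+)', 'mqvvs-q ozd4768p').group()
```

The match spans [0:15] → 'mqvvs-q ozd4768'.

'mqvvs-q ozd4768'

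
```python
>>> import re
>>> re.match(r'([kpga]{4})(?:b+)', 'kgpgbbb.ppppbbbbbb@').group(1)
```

The pattern matches exactly 4 of one of [kpga] (captured); then one or more of a literal 'b' (non-capturing group).
`re.match` won't scan ahead — the pattern has to work from the very first character.
The match spans [0:7] → 'kgpgbbb'.
Captured: group 1 = 'kgpg'.

'kgpg'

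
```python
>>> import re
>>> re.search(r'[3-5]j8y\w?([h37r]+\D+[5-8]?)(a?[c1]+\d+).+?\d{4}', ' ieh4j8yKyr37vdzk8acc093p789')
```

None

The pattern matches a character in [3-5], then the literal 'j8y', then optionally a word character; then one or more of one of [h37r], then one or more of a non-digit, then optionally a character in [5-8] (captured); then optionally the literal 'a', then one or more of one of [c1], then one or more of a digit (captured); then one or more of any character (lazy), then exactly 4 of a digit.
`re.search` scans for the first position where the pattern succeeds.
Here nothing in the string fits, so the call returns None.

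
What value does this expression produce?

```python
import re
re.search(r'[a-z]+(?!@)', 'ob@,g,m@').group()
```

'o'

The negative lookaround is zero-width — it rules out positions where the adjacent text would match, without consuming anything.
`re.search` tries every starting position until one works.
The match spans [0:1] → 'o'.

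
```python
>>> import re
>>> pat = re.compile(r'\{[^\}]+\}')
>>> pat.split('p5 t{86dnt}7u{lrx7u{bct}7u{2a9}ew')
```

['p5 t', '7u', '7u', 'ew']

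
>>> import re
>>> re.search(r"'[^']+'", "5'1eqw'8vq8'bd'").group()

"'1eqw'"

`search` walks the string left to right and returns the first match it finds.
The match spans [1:7] → "'1eqw'".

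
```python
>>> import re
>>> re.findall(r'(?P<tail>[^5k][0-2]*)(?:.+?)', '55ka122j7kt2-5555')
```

This matches any character except [5k], then zero or more of a character in [0-2] (captured as 'tail'); then one or more of any character (lazy) (non-capturing group).
Scanning left to right: at [3:8] match 'a122j', group 1 = 'a122'; at [8:10] match '7k', group 1 = '7'; at [10:13] match 't2-', group 1 = 't2'.
`findall` collects group 1 from each match (3 total).

['a122', '7', 't2']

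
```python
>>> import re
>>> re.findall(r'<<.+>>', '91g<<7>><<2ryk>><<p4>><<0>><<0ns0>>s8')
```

['<<7>><<2ryk>><<p4>><<0>><<0ns0>>']

Since nothing is captured, `findall` lists the 1 matched substring directly.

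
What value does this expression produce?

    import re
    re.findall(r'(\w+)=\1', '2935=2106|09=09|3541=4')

A backreference is literal: `\1` must see the identical characters the first group matched.
`findall` collects group 1 from the one match (1 total).

['09']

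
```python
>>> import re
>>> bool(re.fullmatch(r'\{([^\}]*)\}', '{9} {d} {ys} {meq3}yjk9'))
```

For `fullmatch`, every character of the input must be accounted for by the pattern.
Here the string isn't matched end-to-end, so the call returns None, and `bool(None)` is False.

False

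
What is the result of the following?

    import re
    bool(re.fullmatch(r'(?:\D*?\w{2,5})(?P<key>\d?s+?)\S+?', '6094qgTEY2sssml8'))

False

For `fullmatch`, every character of the input must be accounted for by the pattern.
Here the pattern can't cover the whole string, so the call returns None, and `bool(None)` is False.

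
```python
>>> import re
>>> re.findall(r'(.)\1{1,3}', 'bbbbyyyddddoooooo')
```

`\1` has to match the exact text group 1 already captured.
Scanning left to right: at [0:4] match 'bbbb', group 1 = 'b'; at [4:7] match 'yyy', group 1 = 'y'; at [7:11] match 'dddd', group 1 = 'd'; at [11:15] match 'oooo', group 1 = 'o'; at [15:17] match 'oo', group 1 = 'o'.
With a single group, `findall` returns only what that group captured — 5 items.

['b', 'y', 'd', 'o', 'o']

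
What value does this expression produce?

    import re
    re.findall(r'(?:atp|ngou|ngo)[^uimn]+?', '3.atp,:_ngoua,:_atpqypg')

`findall` yields the raw match text (3 of them) because the pattern has no groups.

['atp,', 'ngoua', 'atpq']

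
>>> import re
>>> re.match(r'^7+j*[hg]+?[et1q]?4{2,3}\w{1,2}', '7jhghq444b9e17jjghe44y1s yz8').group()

'7jhghq444b9'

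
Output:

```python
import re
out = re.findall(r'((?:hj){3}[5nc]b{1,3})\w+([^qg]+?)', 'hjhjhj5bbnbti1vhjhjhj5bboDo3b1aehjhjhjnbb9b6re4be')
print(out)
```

[('hjhjhj5bb', 'e')]

This matches the literal 'hj' repeated 3 times, then one of [5nc], then 1 to 3 of the literal 'b' (captured); then one or more of a word character; then one or more of any character except [qg] (lazy) (captured).
Scanning left to right: at [0:49] match 'hjhjhj5bbnbti1vhjhjhj5bboDo3b1aehjhjhjnbb9b6re4be', groups = ('hjhjhj5bb', 'e').
2 groups means the one result is a tuple of 2 captured strings — 1 here.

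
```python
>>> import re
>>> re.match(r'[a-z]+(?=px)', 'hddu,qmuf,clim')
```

The lookaround is zero-width — it requires the adjacent text to match without consuming it, so the asserted text isn't part of the match.
`match` is anchored at position 0; if the pattern doesn't fit there, it returns None.
Here the pattern fails at index 0, so the call returns None.

None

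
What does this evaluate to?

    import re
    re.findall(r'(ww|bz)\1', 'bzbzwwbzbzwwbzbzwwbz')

A backreference is literal: `\1` must see the identical characters the first group matched.
Walking the string: at [0:4] match 'bzbz', group 1 = 'bz'; at [6:10] match 'bzbz', group 1 = 'bz'; at [12:16] match 'bzbz', group 1 = 'bz'.
With a single group, `findall` returns only what that group captured — 3 items.

['bz', 'bz', 'bz']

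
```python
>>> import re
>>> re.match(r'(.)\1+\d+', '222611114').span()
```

`re.match` won't scan ahead — the pattern has to work from the very first character.
The match spans [0:9] → '222611114'.

(0, 9)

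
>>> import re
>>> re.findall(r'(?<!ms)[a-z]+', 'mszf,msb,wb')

Because the assertion is negative and zero-width, positions next to the forbidden text are skipped.
Matches: at [0:4] → 'mszf'; at [5:8] → 'msb'; at [9:11] → 'wb'.
No capturing groups, so `findall` returns the 3 full match strings.

['mszf', 'msb', 'wb']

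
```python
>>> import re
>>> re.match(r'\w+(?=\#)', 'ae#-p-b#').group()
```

'ae'

The positive lookaround only admits positions where the adjacent text matches; those characters stay outside the span.
With `match`, the pattern is implicitly anchored at the beginning.
The match spans [0:2] → 'ae'.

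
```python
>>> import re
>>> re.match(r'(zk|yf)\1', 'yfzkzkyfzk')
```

None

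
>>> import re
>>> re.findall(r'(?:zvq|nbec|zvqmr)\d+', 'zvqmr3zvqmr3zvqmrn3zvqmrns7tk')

Since nothing is captured, `findall` lists the 2 matched substrings directly.

['zvqmr3', 'zvqmr3']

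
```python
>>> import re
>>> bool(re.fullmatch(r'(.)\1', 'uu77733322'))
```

False

For `fullmatch`, every character of the input must be accounted for by the pattern.
Here there's no way to consume every character, so the call returns None, and `bool(None)` is False.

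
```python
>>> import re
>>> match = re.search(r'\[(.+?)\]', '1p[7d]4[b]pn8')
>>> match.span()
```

(2, 6)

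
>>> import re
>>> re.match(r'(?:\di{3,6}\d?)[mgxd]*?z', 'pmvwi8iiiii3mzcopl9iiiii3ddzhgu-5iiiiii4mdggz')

This matches a digit, then 3 to 6 of the literal 'i', then optionally a digit (non-capturing group); then zero or more of one of [mgxd] (lazy), then a literal 'z'.
With `match`, the pattern is implicitly anchored at the beginning.
Here position 0 doesn't satisfy it, so the call returns None.

None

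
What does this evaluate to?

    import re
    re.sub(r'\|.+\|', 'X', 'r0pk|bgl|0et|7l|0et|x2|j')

Matches: at [4:23] → '|bgl|0et|7l|0et|x2|'.
`sub` substitutes 'X' at each match site.

'r0pkXj'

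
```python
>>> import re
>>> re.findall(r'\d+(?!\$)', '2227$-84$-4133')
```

['222', '8', '4133']

The negative lookaround is zero-width — it rules out positions where the adjacent text would match, without consuming anything.
No capturing groups, so `findall` returns the 3 full match strings.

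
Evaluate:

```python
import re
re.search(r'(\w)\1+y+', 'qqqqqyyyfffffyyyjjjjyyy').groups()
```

The backreference `\1` re-matches whatever the first group consumed, character for character.
`re.search` tries every starting position until one works.
The match spans [0:8] → 'qqqqqyyy'.
Captured: group 1 = 'q'.

('q',)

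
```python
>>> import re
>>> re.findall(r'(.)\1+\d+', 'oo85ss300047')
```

After group 1 captures some text, `\1` only succeeds where that same text appears again.
With a single group, `findall` returns only what that group captured — 2 items.

['o', 's']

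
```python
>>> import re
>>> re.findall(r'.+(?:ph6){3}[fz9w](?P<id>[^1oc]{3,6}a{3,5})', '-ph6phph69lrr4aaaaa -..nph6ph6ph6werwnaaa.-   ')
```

['erwnaaa']

The pattern matches one or more of any character; then the literal 'ph6' repeated 3 times, then one of [fz9w]; then 3 to 6 of any character except [1oc], then 3 to 5 of a literal 'a' (captured as 'id').
Scanning left to right: at [0:41] match '-ph6phph69lrr4aaaaa -..nph6ph6ph6werwnaaa', group 1 = 'erwnaaa'.
Because there's exactly one group, `findall` drops the full match and keeps group 1 from the one hit.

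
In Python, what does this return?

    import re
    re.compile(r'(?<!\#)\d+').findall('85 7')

['85', '7']

The negative lookaround is zero-width — it rules out positions where the adjacent text would match, without consuming anything.
Scanning left to right: at [0:2] → '85'; at [3:4] → '7'.
`findall` yields the raw match text (2 of them) because the pattern has no groups.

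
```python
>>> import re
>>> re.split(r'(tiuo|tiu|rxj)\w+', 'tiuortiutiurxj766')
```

Alternation tries branches left to right and keeps the first one that lets the overall match succeed at that position.
Matches to split on: at [0:17] → 'tiuortiutiurxj766'.
Because the pattern has a capturing group, `split` also inserts each captured text between the pieces.

['', 'tiuo', '']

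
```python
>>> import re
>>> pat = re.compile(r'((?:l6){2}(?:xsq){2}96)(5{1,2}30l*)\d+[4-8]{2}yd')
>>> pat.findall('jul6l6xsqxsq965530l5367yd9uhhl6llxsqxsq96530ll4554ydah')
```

[('l6l6xsqxsq96', '5530l')]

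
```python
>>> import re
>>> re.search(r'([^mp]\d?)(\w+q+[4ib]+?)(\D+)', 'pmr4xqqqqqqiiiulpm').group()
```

'r4xqqqqqqiiiulpm'

Pattern: any character except [mp], then optionally a digit (captured); then one or more of a word character, then one or more of the literal 'q', then one or more of one of [4ib] (lazy) (captured); then one or more of a non-digit (captured).
The match spans [2:18] → 'r4xqqqqqqiiiulpm'.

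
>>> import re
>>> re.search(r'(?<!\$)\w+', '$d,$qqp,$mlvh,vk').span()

(5, 7)

The negative lookahead/lookbehind blocks any match where the forbidden context is present.
Unlike `match`, `search` isn't anchored — it looks for the pattern anywhere in the string.
The match spans [5:7] → 'qp'.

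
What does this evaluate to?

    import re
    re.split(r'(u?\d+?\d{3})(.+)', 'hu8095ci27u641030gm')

['h', 'u8095', 'ci27u641030gm', '']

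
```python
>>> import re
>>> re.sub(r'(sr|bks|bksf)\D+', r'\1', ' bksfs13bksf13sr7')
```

Branches in `(...|...)` are attempted left-to-right; the first branch that allows the whole pattern to succeed is taken.
Matches: at [1:6] → 'bksfs'; at [8:12] → 'bksf'.
`\1` in the replacement pulls in group 1's text for each match.

' bks13bks13sr7'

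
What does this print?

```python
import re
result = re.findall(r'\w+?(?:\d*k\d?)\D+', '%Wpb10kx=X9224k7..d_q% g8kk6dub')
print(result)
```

Pattern: one or more of a word character (lazy); then zero or more of a digit, then the literal 'k', then optionally a digit (non-capturing group); then one or more of a non-digit.
Scanning left to right: at [1:10] → 'Wpb10kx=X'; at [10:24] → '9224k7..d_q% g'; at [24:27] → '8kk'.
`findall` yields the raw match text (3 of them) because the pattern has no groups.

['Wpb10kx=X', '9224k7..d_q% g', '8kk']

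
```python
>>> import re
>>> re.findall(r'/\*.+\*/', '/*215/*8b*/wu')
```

Walking the string: at [0:11] → '/*215/*8b*/'.
With no groups in the pattern, `findall` gives back each whole match — 1 here.

['/*215/*8b*/']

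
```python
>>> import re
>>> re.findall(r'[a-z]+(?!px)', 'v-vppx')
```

['v', 'vppx']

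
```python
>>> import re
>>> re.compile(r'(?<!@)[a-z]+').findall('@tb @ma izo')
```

['b', 'a', 'izo']

The negative lookaround is zero-width — it rules out positions where the adjacent text would match, without consuming anything.
Matches: at [2:3] → 'b'; at [6:7] → 'a'; at [8:11] → 'izo'.
`findall` yields the raw match text (3 of them) because the pattern has no groups.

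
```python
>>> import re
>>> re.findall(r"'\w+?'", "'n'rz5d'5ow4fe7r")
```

Since nothing is captured, `findall` lists the 1 matched substring directly.

["'n'"]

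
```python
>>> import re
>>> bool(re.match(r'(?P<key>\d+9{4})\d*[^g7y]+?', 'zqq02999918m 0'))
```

False

This matches one or more of a digit, then exactly 4 of the literal '9' (captured as 'key'); then zero or more of a digit, then one or more of any character except [g7y] (lazy).
With `match`, the pattern is implicitly anchored at the beginning.
Here position 0 doesn't satisfy it, so the call returns None, and `bool(None)` is False.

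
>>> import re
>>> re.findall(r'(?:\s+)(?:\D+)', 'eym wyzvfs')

Since nothing is captured, `findall` lists the 1 matched substring directly.

[' wyzvfs']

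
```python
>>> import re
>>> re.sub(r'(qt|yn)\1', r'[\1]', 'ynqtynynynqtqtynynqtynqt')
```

'ynqt[yn]yn[qt][yn]qtynqt'

`\1` has to match the exact text group 1 already captured.
Matches: at [4:8] → 'ynyn'; at [10:14] → 'qtqt'; at [14:18] → 'ynyn'.
Each match is replaced using the text its own group 1 captured.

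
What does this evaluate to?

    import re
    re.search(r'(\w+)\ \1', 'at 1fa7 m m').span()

After group 1 captures some text, `\1` only succeeds where that same text appears again.
The match spans [8:11] → 'm m'.

(8, 11)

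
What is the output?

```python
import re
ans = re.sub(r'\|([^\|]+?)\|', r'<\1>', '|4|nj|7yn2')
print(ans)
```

<4>nj|7yn2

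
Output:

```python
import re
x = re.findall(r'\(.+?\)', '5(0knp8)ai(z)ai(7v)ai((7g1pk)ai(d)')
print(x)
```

['(0knp8)', '(z)', '(7v)', '((7g1pk)', '(d)']

A `+?`/`*?`/`{m,n}?` starts at its minimum and grows only as far as needed for what follows to match.
No capturing groups, so `findall` returns the 5 full match strings.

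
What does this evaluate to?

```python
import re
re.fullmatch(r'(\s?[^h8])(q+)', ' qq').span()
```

For `fullmatch`, every character of the input must be accounted for by the pattern.
The match spans [0:3] → ' qq'.

(0, 3)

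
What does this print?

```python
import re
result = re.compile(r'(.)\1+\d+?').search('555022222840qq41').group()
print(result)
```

5550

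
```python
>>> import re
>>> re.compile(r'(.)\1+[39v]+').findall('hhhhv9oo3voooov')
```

['h', 'o', 'o']

A backreference is literal: `\1` must see the identical characters the first group matched.
Walking the string: at [0:6] match 'hhhhv9', group 1 = 'h'; at [6:10] match 'oo3v', group 1 = 'o'; at [10:15] match 'oooov', group 1 = 'o'.
With a single group, `findall` returns only what that group captured — 3 items.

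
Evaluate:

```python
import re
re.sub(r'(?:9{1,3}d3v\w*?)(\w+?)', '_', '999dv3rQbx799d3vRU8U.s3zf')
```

'999dv3rQbx7_U8U.s3zf'

Pattern: 1 to 3 of the literal '9', then the literal 'd3v', then zero or more of a word character (lazy) (non-capturing group); then one or more of a word character (lazy) (captured).
Each match is replaced by '_'.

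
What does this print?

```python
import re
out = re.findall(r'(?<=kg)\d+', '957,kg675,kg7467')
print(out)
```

['675', '7467']

Because the assertion is zero-width, the text it checks is not consumed and won't appear in the result.
With no groups in the pattern, `findall` gives back each whole match — 2 here.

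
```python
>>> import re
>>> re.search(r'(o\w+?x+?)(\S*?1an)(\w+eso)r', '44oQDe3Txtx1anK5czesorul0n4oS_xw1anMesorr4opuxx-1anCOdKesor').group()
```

The `?` after the quantifier makes it lazy — it takes as little as possible before letting the rest of the pattern try.
The match spans [2:40] → 'oQDe3Txtx1anK5czesorul0n4oS_xw1anMesor'.

'oQDe3Txtx1anK5czesorul0n4oS_xw1anMesor'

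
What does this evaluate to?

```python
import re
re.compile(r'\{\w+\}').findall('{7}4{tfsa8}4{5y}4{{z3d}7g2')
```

Walking the string: at [0:3] → '{7}'; at [4:11] → '{tfsa8}'; at [12:16] → '{5y}'; at [18:23] → '{z3d}'.
No capturing groups, so `findall` returns the 4 full match strings.

['{7}', '{tfsa8}', '{5y}', '{z3d}']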